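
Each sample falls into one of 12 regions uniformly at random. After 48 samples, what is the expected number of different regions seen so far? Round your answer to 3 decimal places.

For each region, P(seen in 48 samples) = 1 - (11/12)^48 = 0.9846.
By linearity of expectation, E[distinct seen] = 12·(1 - (11/12)^48) = 11.8158.

11.816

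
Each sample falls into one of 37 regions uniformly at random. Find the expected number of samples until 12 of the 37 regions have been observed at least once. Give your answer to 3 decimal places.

Going from k to k+1 distinct takes a geometric number of samples with mean 37/(37-k).
Sum over k = 0,...,11: E = 37/37 + 37/36 + 37/35 + ... + 37/27 + 37/26 = 14.2682.

14.268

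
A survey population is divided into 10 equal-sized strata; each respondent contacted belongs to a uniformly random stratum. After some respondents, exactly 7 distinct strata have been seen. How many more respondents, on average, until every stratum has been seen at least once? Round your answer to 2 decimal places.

18.33

From k distinct to k+1 distinct takes on average 10/(10-k) respondents.
Sum over k = 7,...,9: E = 10/3 + 10/2 + 10/1 = 18.333.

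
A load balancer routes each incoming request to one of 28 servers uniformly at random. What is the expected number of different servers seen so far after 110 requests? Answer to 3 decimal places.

27.487

For each server, P(seen in 110 requests) = 1 - (27/28)^110 = 0.9817.
By linearity of expectation, E[distinct seen] = 28·(1 - (27/28)^110) = 27.4874.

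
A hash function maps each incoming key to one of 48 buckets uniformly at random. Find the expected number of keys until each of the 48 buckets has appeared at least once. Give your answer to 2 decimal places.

214.02

Split into phases: going from k distinct to k+1 distinct takes on average 48/(48-k) keys.
E[T] = 48/48 + 48/47 + 48/46 + ... + 48/2 + 48/1 = 48·H_{48}.
H_{48} = 4.459, so E[T] = 214.022.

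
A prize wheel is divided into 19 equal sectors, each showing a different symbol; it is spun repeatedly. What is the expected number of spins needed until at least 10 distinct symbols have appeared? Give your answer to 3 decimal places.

13.657

With k distinct symbols already seen, the next new one arrives after an expected 19/(19-k) spins.
Sum over k = 0,...,9: E = 19/19 + 19/18 + 19/17 + ... + 19/11 + 19/10 = 13.6567.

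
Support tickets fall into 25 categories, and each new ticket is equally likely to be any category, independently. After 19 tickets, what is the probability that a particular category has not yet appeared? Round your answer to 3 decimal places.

On each ticket the fixed category fails to appear with probability 24/25.
P(still missing after 19) = (24/25)^19 = 0.4604.

0.460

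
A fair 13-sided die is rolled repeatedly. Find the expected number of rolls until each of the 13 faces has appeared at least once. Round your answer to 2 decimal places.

41.34

The wait to go from k to k+1 distinct faces is geometric with mean 13/(13-k).
E[T] = 13/13 + 13/12 + 13/11 + ... + 13/2 + 13/1 = 13·H_{13}.
H_{13} = 3.180, so E[T] = 41.342.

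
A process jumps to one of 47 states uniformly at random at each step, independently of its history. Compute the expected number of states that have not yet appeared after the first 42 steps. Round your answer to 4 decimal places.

For each state, P(unseen after 42) = (46/47)^42 = 0.40525.
By linearity of expectation, E[unseen] = 47·(46/47)^42 = 19.04657.

19.0466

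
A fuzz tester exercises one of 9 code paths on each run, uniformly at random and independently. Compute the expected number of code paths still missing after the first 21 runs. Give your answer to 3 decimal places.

0.759

For each code path, P(unseen after 21) = (8/9)^21 = 0.0843.
By linearity of expectation, E[unseen] = 9·(8/9)^21 = 0.7586.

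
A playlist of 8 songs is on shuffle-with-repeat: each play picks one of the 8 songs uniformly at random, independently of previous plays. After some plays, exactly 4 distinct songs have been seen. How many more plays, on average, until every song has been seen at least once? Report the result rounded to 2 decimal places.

16.67

From k distinct to k+1 distinct takes on average 8/(8-k) plays.
Sum over k = 4,...,7: E = 8/4 + 8/3 + 8/2 + 8/1 = 16.667.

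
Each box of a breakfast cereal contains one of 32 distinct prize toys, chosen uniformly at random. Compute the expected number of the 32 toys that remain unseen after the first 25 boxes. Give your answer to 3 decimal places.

For each toy, P(unseen after 25) = (31/32)^25 = 0.4522.
By linearity of expectation, E[unseen] = 32·(31/32)^25 = 14.4691.

14.469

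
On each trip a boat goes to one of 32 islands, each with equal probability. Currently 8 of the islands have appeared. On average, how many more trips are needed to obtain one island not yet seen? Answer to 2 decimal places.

Each trip yields a new island with probability (32-8)/32 = 24/32, so the wait is geometric with mean 32/24.
E = 32/24 = 1.333.

1.33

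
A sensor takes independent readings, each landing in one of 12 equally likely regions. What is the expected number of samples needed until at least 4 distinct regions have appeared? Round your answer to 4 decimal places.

With k distinct regions already seen, the next new one arrives after an expected 12/(12-k) samples.
Sum over k = 0,...,3: E = 12/12 + 12/11 + 12/10 + 12/9 = 4.62424.

4.6242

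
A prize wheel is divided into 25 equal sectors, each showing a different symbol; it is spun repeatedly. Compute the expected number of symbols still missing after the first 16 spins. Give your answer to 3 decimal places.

For each symbol, P(unseen after 16) = (24/25)^16 = 0.5204.
By linearity of expectation, E[unseen] = 25·(24/25)^16 = 13.0101.

13.010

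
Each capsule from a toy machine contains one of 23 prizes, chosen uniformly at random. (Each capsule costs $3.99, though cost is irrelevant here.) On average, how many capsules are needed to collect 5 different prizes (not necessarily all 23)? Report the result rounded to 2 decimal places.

5.50

With k distinct prizes already seen, the next new one arrives after an expected 23/(23-k) capsules.
Sum over k = 0,...,4: E = 23/23 + 23/22 + 23/21 + 23/20 + 23/19 = 5.501.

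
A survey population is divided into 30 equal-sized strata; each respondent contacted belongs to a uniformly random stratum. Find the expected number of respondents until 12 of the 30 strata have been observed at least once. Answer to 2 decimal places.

With k distinct strata already seen, the next new one arrives after an expected 30/(30-k) respondents.
Sum over k = 0,...,11: E = 30/30 + 30/29 + 30/28 + ... + 30/20 + 30/19 = 14.996.

15.00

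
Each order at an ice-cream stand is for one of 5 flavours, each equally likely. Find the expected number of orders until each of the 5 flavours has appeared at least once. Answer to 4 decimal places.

11.4167

After k distinct flavours have appeared, the next order gives a new one with probability (5-k)/5, so the expected wait for the (k+1)-th is 5/(5-k).
E[T] = 5/5 + 5/4 + 5/3 + 5/2 + 5/1 = 5·H_{5}.
H_{5} = 2.28333, so E[T] = 11.41667.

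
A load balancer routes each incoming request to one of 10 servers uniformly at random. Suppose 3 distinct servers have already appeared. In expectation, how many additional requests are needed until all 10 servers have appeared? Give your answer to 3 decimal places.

The wait to go from k to k+1 distinct servers is geometric with mean 10/(10-k).
Sum over k = 3,...,9: E = 10/7 + 10/6 + 10/5 + ... + 10/2 + 10/1 = 25.9286.

25.929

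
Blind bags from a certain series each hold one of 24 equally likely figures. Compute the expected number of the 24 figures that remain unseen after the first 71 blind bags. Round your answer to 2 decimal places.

1.17

For each figure, P(unseen after 71) = (23/24)^71 = 0.049.
By linearity of expectation, E[unseen] = 24·(23/24)^71 = 1.169.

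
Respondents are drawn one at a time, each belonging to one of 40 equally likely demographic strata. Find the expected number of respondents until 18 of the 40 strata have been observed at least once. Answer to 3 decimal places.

23.509

With k distinct strata already seen, the next new one arrives after an expected 40/(40-k) respondents.
Sum over k = 0,...,17: E = 40/40 + 40/39 + 40/38 + ... + 40/24 + 40/23 = 23.5092.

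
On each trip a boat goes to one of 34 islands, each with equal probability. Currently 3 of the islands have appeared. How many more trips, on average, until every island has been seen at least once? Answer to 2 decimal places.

From k distinct to k+1 distinct takes on average 34/(34-k) trips.
Sum over k = 3,...,33: E = 34/31 + 34/30 + 34/29 + ... + 34/2 + 34/1 = 136.926.

136.93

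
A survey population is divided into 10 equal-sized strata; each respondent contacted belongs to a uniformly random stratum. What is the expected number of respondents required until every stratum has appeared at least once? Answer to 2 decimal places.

Split into phases: going from k distinct to k+1 distinct takes on average 10/(10-k) respondents.
E[T] = 10/10 + 10/9 + 10/8 + ... + 10/2 + 10/1 = 10·H_{10}.
H_{10} = 2.929, so E[T] = 29.290.

29.29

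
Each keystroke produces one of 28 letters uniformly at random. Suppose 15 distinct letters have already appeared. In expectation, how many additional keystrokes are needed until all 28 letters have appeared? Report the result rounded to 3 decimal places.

With k distinct letters already seen, the next new one takes an expected 28/(28-k) keystrokes.
Sum over k = 15,...,27: E = 28/13 + 28/12 + 28/11 + ... + 28/2 + 28/1 = 89.0437.

89.044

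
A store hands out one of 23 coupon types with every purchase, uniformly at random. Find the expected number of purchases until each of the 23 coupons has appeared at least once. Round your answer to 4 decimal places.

After k distinct coupons have appeared, the next purchase gives a new one with probability (23-k)/23, so the expected wait for the (k+1)-th is 23/(23-k).
E[T] = 23/23 + 23/22 + 23/21 + ... + 23/2 + 23/1 = 23·H_{23}.
H_{23} = 3.73429, so E[T] = 85.88870.

85.8887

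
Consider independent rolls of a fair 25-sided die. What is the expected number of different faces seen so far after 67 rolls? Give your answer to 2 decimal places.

For each face, P(seen in 67 rolls) = 1 - (24/25)^67 = 0.935.
By linearity of expectation, E[distinct seen] = 25·(1 - (24/25)^67) = 23.378.

23.38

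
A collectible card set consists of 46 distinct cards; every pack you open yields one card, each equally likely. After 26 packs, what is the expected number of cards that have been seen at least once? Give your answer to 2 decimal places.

For each card, P(seen in 26 packs) = 1 - (45/46)^26 = 0.435.
By linearity of expectation, E[distinct seen] = 46·(1 - (45/46)^26) = 20.024.

20.02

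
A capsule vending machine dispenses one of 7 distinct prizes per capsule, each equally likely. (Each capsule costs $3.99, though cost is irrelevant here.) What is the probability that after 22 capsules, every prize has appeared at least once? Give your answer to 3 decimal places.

0.777

By inclusion–exclusion over which prizes are missing,
P(all seen) = Σ_{j=0}^{7} (-1)^j C(7,j)((7-j)/7)^22
= 1.0000 - 0.2357 + 0.0128 - 0.0002 + 0.0000 - 0.0000 + 0.0000 - 0.0000
= 0.7770.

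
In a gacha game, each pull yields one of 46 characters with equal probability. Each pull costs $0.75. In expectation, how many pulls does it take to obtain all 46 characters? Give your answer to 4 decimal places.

After k distinct characters have appeared, the next pull gives a new one with probability (46-k)/46, so the expected wait for the (k+1)-th is 46/(46-k).
E[T] = 46/46 + 46/45 + 46/44 + ... + 46/2 + 46/1 = 46·H_{46}.
H_{46} = 4.41669, so E[T] = 203.16761.

203.1676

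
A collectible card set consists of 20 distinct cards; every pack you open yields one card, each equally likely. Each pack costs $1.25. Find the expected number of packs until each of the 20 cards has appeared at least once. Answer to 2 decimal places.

Split into phases: going from k distinct to k+1 distinct takes on average 20/(20-k) packs.
E[T] = 20/20 + 20/19 + 20/18 + ... + 20/2 + 20/1 = 20·H_{20}.
H_{20} = 3.598, so E[T] = 71.955.

71.95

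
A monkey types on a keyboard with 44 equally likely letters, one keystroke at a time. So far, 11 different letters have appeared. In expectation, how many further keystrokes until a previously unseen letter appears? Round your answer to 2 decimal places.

The number of keystrokes until the next new letter is geometric with success probability 33/44, so its mean is 44/33.
E = 44/33 = 1.333.

1.33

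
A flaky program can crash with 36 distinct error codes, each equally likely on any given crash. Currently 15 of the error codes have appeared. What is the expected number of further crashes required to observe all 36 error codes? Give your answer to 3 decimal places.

131.233

With k distinct error codes already seen, the next new one takes an expected 36/(36-k) crashes.
Sum over k = 15,...,35: E = 36/21 + 36/20 + 36/19 + ... + 36/2 + 36/1 = 131.2329.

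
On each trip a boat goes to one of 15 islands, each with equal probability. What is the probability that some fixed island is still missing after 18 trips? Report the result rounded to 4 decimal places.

0.2888

On each trip the fixed island fails to appear with probability 14/15.
P(still missing after 18) = (14/15)^18 = 0.28884.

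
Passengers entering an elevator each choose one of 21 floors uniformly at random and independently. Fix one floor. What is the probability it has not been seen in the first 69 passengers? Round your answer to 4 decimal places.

0.0345

Each passenger misses the fixed floor with probability (21-1)/21 = 20/21, independently.
P(still missing after 69) = (20/21)^69 = 0.03451.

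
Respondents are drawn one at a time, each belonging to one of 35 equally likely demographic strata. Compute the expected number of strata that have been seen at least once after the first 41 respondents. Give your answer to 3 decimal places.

24.336

For each stratum, P(seen in 41 respondents) = 1 - (34/35)^41 = 0.6953.
By linearity of expectation, E[distinct seen] = 35·(1 - (34/35)^41) = 24.3362.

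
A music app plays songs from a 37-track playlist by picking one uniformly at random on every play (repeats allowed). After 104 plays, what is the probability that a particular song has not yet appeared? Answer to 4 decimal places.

On each play the fixed song fails to appear with probability 36/37.
P(still missing after 104) = (36/37)^104 = 0.05787.

0.0579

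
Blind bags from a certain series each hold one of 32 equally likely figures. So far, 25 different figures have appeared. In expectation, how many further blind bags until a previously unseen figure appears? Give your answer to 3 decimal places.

4.571

Each blind bag yields a new figure with probability (32-25)/32 = 7/32, so the wait is geometric with mean 32/7.
E = 32/7 = 4.5714.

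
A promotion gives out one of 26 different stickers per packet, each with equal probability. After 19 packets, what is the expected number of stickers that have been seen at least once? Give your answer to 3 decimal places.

For each sticker, P(seen in 19 packets) = 1 - (25/26)^19 = 0.5254.
By linearity of expectation, E[distinct seen] = 26·(1 - (25/26)^19) = 13.6593.

13.659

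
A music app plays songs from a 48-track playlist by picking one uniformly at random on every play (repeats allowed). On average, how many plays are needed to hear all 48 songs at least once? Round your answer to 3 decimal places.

After k distinct songs have appeared, the next play gives a new one with probability (48-k)/48, so the expected wait for the (k+1)-th is 48/(48-k).
E[T] = 48/48 + 48/47 + 48/46 + ... + 48/2 + 48/1 = 48·H_{48}.
H_{48} = 4.4588, so E[T] = 214.0223.

214.022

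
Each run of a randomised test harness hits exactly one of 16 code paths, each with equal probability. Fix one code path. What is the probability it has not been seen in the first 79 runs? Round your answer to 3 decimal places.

On each run the fixed code path fails to appear with probability 15/16.
P(still missing after 79) = (15/16)^79 = 0.0061.

0.006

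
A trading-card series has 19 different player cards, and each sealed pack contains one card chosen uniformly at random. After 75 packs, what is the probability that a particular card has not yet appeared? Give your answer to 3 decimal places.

0.017

On each pack the fixed card fails to appear with probability 18/19.
P(still missing after 75) = (18/19)^75 = 0.0173.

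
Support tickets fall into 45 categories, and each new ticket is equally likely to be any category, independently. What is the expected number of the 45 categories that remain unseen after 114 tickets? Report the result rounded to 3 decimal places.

3.472

For each category, P(unseen after 114) = (44/45)^114 = 0.0772.
By linearity of expectation, E[unseen] = 45·(44/45)^114 = 3.4721.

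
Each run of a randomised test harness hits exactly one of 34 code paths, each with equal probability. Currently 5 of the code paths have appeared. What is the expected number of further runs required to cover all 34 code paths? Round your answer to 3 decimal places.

134.696

The wait to go from k to k+1 distinct code paths is geometric with mean 34/(34-k).
Sum over k = 5,...,33: E = 34/29 + 34/28 + 34/27 + ... + 34/2 + 34/1 = 134.6962.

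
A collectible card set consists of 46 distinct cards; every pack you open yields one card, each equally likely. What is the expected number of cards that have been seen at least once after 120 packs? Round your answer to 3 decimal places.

For each card, P(seen in 120 packs) = 1 - (45/46)^120 = 0.9285.
By linearity of expectation, E[distinct seen] = 46·(1 - (45/46)^120) = 42.7091.

42.709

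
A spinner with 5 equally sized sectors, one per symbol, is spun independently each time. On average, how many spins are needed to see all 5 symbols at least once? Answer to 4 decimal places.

After k distinct symbols have appeared, the next spin gives a new one with probability (5-k)/5, so the expected wait for the (k+1)-th is 5/(5-k).
E[T] = 5/5 + 5/4 + 5/3 + 5/2 + 5/1 = 5·H_{5}.
H_{5} = 2.28333, so E[T] = 11.41667.

11.4167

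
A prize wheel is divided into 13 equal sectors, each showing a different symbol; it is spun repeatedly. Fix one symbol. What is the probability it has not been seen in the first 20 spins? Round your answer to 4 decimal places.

On each spin the fixed symbol fails to appear with probability 12/13.
P(still missing after 20) = (12/13)^20 = 0.20172.

0.2017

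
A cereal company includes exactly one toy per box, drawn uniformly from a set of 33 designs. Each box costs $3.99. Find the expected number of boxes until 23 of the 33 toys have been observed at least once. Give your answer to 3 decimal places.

38.274

With k distinct toys already seen, the next new one arrives after an expected 33/(33-k) boxes.
Sum over k = 0,...,22: E = 33/33 + 33/32 + 33/31 + ... + 33/12 + 33/11 = 38.2744.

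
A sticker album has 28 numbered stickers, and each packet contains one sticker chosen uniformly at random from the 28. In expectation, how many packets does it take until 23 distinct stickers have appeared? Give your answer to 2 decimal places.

46.03

Going from k to k+1 distinct takes a geometric number of packets with mean 28/(28-k).
Sum over k = 0,...,22: E = 28/28 + 28/27 + 28/26 + ... + 28/7 + 28/6 = 46.027.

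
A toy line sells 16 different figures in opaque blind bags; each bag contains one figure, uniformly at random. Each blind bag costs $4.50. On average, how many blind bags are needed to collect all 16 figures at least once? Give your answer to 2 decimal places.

The wait to go from k to k+1 distinct figures is geometric with mean 16/(16-k).
E[T] = 16/16 + 16/15 + 16/14 + ... + 16/2 + 16/1 = 16·H_{16}.
H_{16} = 3.381, so E[T] = 54.092.

54.09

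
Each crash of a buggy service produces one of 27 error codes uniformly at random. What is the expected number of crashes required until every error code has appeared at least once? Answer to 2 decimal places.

Split into phases: going from k distinct to k+1 distinct takes on average 27/(27-k) crashes.
E[T] = 27/27 + 27/26 + 27/25 + ... + 27/2 + 27/1 = 27·H_{27}.
H_{27} = 3.891, so E[T] = 105.069.

105.07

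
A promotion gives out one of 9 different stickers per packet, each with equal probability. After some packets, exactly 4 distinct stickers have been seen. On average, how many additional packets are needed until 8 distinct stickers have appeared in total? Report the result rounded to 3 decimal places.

11.550

With k distinct stickers already seen, the next new one takes an expected 9/(9-k) packets.
Sum over k = 4,...,7: E = 9/5 + 9/4 + 9/3 + 9/2 = 11.5500.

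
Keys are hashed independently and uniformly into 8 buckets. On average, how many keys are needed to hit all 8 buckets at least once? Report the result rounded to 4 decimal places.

After k distinct buckets have appeared, the next key gives a new one with probability (8-k)/8, so the expected wait for the (k+1)-th is 8/(8-k).
E[T] = 8/8 + 8/7 + 8/6 + ... + 8/2 + 8/1 = 8·H_{8}.
H_{8} = 2.71786, so E[T] = 21.74286.

21.7429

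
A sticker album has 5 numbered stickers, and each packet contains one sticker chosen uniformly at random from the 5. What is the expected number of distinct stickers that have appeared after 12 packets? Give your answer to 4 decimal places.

For each sticker, P(seen in 12 packets) = 1 - (4/5)^12 = 0.93128.
By linearity of expectation, E[distinct seen] = 5·(1 - (4/5)^12) = 4.65640.

4.6564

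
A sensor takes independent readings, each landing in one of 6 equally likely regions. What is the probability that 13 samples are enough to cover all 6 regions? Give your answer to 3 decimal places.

0.514

Let A_i be the event that region i is missing after 13 samples. By inclusion–exclusion on the A_i,
P(all seen) = Σ_{j=0}^{6} (-1)^j C(6,j)((6-j)/6)^13
= 1.0000 - 0.5608 + 0.0771 - 0.0024 + 0.0000 - 0.0000 + 0.0000
= 0.5139.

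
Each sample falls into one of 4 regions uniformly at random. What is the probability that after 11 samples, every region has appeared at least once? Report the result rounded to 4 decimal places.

Let A_i be the event that region i is missing after 11 samples. By inclusion–exclusion on the A_i,
P(all seen) = Σ_{j=0}^{4} (-1)^j C(4,j)((4-j)/4)^11
= 1.00000 - 0.16894 + 0.00293 - 0.00000 + 0.00000
= 0.83399.

0.8340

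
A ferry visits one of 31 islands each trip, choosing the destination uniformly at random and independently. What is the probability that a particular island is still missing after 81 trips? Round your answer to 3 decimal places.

0.070

On each trip the fixed island fails to appear with probability 30/31.
P(still missing after 81) = (30/31)^81 = 0.0702.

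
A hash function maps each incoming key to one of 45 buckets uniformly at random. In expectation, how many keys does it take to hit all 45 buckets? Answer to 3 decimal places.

Split into phases: going from k distinct to k+1 distinct takes on average 45/(45-k) keys.
E[T] = 45/45 + 45/44 + 45/43 + ... + 45/2 + 45/1 = 45·H_{45}.
H_{45} = 4.3949, so E[T] = 197.7727.

197.773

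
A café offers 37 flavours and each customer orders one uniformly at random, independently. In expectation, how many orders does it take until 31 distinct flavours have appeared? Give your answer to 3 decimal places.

Going from k to k+1 distinct takes a geometric number of orders with mean 37/(37-k).
Sum over k = 0,...,30: E = 37/37 + 37/36 + 37/35 + ... + 37/8 + 37/7 = 64.8087.

64.809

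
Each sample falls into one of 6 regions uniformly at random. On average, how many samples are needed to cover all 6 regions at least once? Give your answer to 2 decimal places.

14.70

The wait to go from k to k+1 distinct regions is geometric with mean 6/(6-k).
E[T] = 6/6 + 6/5 + 6/4 + 6/3 + 6/2 + 6/1 = 6·H_{6}.
H_{6} = 2.450, so E[T] = 14.700.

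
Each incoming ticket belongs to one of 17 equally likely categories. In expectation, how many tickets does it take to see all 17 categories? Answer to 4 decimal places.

The wait to go from k to k+1 distinct categories is geometric with mean 17/(17-k).
E[T] = 17/17 + 17/16 + 17/15 + ... + 17/2 + 17/1 = 17·H_{17}.
H_{17} = 3.43955, so E[T] = 58.47239.

58.4724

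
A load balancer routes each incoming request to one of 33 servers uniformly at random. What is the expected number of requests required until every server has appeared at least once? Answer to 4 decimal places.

The wait to go from k to k+1 distinct servers is geometric with mean 33/(33-k).
E[T] = 33/33 + 33/32 + 33/31 + ... + 33/2 + 33/1 = 33·H_{33}.
H_{33} = 4.08880, so E[T] = 134.93034.

134.9303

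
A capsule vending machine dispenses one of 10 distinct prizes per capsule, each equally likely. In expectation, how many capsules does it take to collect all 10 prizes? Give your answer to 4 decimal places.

The wait to go from k to k+1 distinct prizes is geometric with mean 10/(10-k).
E[T] = 10/10 + 10/9 + 10/8 + ... + 10/2 + 10/1 = 10·H_{10}.
H_{10} = 2.92897, so E[T] = 29.28968.

29.2897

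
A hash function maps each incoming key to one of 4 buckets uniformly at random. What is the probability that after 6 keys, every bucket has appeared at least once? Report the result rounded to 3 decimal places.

0.381

Let A_i be the event that bucket i is missing after 6 keys. By inclusion–exclusion on the A_i,
P(all seen) = Σ_{j=0}^{4} (-1)^j C(4,j)((4-j)/4)^6
= 1.0000 - 0.7119 + 0.0938 - 0.0010 + 0.0000
= 0.3809.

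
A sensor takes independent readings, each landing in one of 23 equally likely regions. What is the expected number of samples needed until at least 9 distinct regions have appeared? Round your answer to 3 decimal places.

11.103

With k distinct regions already seen, the next new one arrives after an expected 23/(23-k) samples.
Sum over k = 0,...,8: E = 23/23 + 23/22 + 23/21 + ... + 23/16 + 23/15 = 11.1028.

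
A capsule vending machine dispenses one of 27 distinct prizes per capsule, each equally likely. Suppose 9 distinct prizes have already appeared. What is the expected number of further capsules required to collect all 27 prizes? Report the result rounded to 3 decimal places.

From k distinct to k+1 distinct takes on average 27/(27-k) capsules.
Sum over k = 9,...,26: E = 27/18 + 27/17 + 27/16 + ... + 27/2 + 27/1 = 94.3679.

94.368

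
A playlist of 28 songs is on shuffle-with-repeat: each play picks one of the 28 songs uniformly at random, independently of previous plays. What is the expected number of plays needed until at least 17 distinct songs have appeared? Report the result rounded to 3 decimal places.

With k distinct songs already seen, the next new one arrives after an expected 28/(28-k) plays.
Sum over k = 0,...,16: E = 28/28 + 28/27 + 28/26 + ... + 28/13 + 28/12 = 25.4042.

25.404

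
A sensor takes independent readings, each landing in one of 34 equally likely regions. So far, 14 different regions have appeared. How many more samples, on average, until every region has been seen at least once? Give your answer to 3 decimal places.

The wait to go from k to k+1 distinct regions is geometric with mean 34/(34-k).
Sum over k = 14,...,33: E = 34/20 + 34/19 + 34/18 + ... + 34/2 + 34/1 = 122.3231.

122.323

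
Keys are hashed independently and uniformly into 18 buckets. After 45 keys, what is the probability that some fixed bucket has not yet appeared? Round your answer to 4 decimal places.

0.0764

On each key the fixed bucket fails to appear with probability 17/18.
P(still missing after 45) = (17/18)^45 = 0.07637.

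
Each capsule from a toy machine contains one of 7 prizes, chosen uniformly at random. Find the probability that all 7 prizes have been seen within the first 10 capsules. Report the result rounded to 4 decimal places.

By inclusion–exclusion over which prizes are missing,
P(all seen) = Σ_{j=0}^{7} (-1)^j C(7,j)((7-j)/7)^10
= 1.00000 - 1.49841 + 0.72600 - 0.12992 + 0.00732 - 0.00008 + 0.00000 - 0.00000
= 0.10491.

0.1049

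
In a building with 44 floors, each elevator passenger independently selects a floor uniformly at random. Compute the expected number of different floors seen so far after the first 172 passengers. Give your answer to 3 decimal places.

For each floor, P(seen in 172 passengers) = 1 - (43/44)^172 = 0.9808.
By linearity of expectation, E[distinct seen] = 44·(1 - (43/44)^172) = 43.1563.

43.156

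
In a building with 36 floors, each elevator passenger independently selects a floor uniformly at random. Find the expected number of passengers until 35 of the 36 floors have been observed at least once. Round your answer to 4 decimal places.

With k distinct floors already seen, the next new one arrives after an expected 36/(36-k) passengers.
Sum over k = 0,...,34: E = 36/36 + 36/35 + 36/34 + ... + 36/3 + 36/2 = 114.28413.

114.2841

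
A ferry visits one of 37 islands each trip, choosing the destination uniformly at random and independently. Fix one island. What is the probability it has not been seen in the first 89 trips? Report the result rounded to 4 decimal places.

On each trip the fixed island fails to appear with probability 36/37.
P(still missing after 89) = (36/37)^89 = 0.08729.

0.0873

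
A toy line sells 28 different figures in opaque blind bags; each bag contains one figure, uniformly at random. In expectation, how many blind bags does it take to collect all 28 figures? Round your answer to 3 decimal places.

The wait to go from k to k+1 distinct figures is geometric with mean 28/(28-k).
E[T] = 28/28 + 28/27 + 28/26 + ... + 28/2 + 28/1 = 28·H_{28}.
H_{28} = 3.9272, so E[T] = 109.9608.

109.961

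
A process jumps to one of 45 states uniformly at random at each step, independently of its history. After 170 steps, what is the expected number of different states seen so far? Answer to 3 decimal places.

44.014

For each state, P(seen in 170 steps) = 1 - (44/45)^170 = 0.9781.
By linearity of expectation, E[distinct seen] = 45·(1 - (44/45)^170) = 44.0136.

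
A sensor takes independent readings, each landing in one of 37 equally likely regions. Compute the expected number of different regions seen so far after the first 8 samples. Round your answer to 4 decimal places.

7.2828

For each region, P(seen in 8 samples) = 1 - (36/37)^8 = 0.19683.
By linearity of expectation, E[distinct seen] = 37·(1 - (36/37)^8) = 7.28280.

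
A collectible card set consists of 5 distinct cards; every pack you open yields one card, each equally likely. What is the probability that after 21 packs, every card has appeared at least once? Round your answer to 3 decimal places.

0.954

Let A_i be the event that card i is missing after 21 packs. By inclusion–exclusion on the A_i,
P(all seen) = Σ_{j=0}^{5} (-1)^j C(5,j)((5-j)/5)^21
= 1.0000 - 0.0461 + 0.0002 - 0.0000 + 0.0000 - 0.0000
= 0.9541.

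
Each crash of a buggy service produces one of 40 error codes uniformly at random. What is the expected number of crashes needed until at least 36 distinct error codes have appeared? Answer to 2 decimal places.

With k distinct error codes already seen, the next new one arrives after an expected 40/(40-k) crashes.
Sum over k = 0,...,35: E = 40/40 + 40/39 + 40/38 + ... + 40/6 + 40/5 = 87.808.

87.81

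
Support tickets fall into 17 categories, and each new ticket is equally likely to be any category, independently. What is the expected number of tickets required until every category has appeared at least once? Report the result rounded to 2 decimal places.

58.47

After k distinct categories have appeared, the next ticket gives a new one with probability (17-k)/17, so the expected wait for the (k+1)-th is 17/(17-k).
E[T] = 17/17 + 17/16 + 17/15 + ... + 17/2 + 17/1 = 17·H_{17}.
H_{17} = 3.440, so E[T] = 58.472.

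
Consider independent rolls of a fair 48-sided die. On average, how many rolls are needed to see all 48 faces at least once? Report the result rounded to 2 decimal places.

214.02

After k distinct faces have appeared, the next roll gives a new one with probability (48-k)/48, so the expected wait for the (k+1)-th is 48/(48-k).
E[T] = 48/48 + 48/47 + 48/46 + ... + 48/2 + 48/1 = 48·H_{48}.
H_{48} = 4.459, so E[T] = 214.022.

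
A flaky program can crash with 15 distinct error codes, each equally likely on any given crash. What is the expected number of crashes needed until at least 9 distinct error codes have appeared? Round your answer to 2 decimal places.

With k distinct error codes already seen, the next new one arrives after an expected 15/(15-k) crashes.
Sum over k = 0,...,8: E = 15/15 + 15/14 + 15/13 + ... + 15/8 + 15/7 = 13.023.

13.02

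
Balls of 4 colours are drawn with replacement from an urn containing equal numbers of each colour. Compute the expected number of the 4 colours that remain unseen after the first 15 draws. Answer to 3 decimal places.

0.053

For each colour, P(unseen after 15) = (3/4)^15 = 0.0134.
By linearity of expectation, E[unseen] = 4·(3/4)^15 = 0.0535.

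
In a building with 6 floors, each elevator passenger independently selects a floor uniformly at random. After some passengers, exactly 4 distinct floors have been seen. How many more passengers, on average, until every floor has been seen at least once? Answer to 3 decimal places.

From k distinct to k+1 distinct takes on average 6/(6-k) passengers.
Sum over k = 4,...,5: E = 6/2 + 6/1 = 9.0000.

9.000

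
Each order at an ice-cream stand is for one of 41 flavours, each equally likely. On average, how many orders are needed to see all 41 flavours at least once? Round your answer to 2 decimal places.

Split into phases: going from k distinct to k+1 distinct takes on average 41/(41-k) orders.
E[T] = 41/41 + 41/40 + 41/39 + ... + 41/2 + 41/1 = 41·H_{41}.
H_{41} = 4.303, so E[T] = 176.420.

176.42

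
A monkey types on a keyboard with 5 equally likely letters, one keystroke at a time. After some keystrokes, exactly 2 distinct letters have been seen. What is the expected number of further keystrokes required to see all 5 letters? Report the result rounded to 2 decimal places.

9.17

The wait to go from k to k+1 distinct letters is geometric with mean 5/(5-k).
Sum over k = 2,...,4: E = 5/3 + 5/2 + 5/1 = 9.167.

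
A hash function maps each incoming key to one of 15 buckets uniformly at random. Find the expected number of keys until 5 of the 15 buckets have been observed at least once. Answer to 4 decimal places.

5.8389

Going from k to k+1 distinct takes a geometric number of keys with mean 15/(15-k).
Sum over k = 0,...,4: E = 15/15 + 15/14 + 15/13 + 15/12 + 15/11 = 5.83891.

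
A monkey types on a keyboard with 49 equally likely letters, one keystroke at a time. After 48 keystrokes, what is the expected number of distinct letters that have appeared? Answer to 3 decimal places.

30.788

For each letter, P(seen in 48 keystrokes) = 1 - (48/49)^48 = 0.6283.
By linearity of expectation, E[distinct seen] = 49·(1 - (48/49)^48) = 30.7877.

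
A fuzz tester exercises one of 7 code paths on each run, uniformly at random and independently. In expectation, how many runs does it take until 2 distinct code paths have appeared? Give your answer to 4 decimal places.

2.1667

With k distinct code paths already seen, the next new one arrives after an expected 7/(7-k) runs.
Sum over k = 0,...,1: E = 7/7 + 7/6 = 2.16667.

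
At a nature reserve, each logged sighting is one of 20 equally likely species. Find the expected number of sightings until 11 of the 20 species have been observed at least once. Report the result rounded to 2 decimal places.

15.38

Going from k to k+1 distinct takes a geometric number of sightings with mean 20/(20-k).
Sum over k = 0,...,10: E = 20/20 + 20/19 + 20/18 + ... + 20/11 + 20/10 = 15.375.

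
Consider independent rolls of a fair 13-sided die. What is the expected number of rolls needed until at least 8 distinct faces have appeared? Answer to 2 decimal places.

Going from k to k+1 distinct takes a geometric number of rolls with mean 13/(13-k).
Sum over k = 0,...,7: E = 13/13 + 13/12 + 13/11 + ... + 13/7 + 13/6 = 11.658.

11.66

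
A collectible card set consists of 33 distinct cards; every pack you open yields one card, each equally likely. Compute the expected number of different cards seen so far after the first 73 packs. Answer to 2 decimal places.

29.51

For each card, P(seen in 73 packs) = 1 - (32/33)^73 = 0.894.
By linearity of expectation, E[distinct seen] = 33·(1 - (32/33)^73) = 29.509.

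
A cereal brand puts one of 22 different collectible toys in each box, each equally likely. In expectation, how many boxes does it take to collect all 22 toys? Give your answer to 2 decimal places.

81.20

Split into phases: going from k distinct to k+1 distinct takes on average 22/(22-k) boxes.
E[T] = 22/22 + 22/21 + 22/20 + ... + 22/2 + 22/1 = 22·H_{22}.
H_{22} = 3.691, so E[T] = 81.198.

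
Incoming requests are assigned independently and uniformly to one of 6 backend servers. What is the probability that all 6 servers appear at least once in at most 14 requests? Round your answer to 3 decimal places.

0.583

Let A_i be the event that server i is missing after 14 requests. By inclusion–exclusion on the A_i,
P(all seen) = Σ_{j=0}^{6} (-1)^j C(6,j)((6-j)/6)^14
= 1.0000 - 0.4673 + 0.0514 - 0.0012 + 0.0000 - 0.0000 + 0.0000
= 0.5828.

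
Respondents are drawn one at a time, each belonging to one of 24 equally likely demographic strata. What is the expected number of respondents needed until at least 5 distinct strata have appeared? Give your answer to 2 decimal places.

With k distinct strata already seen, the next new one arrives after an expected 24/(24-k) respondents.
Sum over k = 0,...,4: E = 24/24 + 24/23 + 24/22 + 24/21 + 24/20 = 5.477.

5.48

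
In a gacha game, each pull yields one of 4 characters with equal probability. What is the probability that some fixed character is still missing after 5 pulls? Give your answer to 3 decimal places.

On each pull the fixed character fails to appear with probability 3/4.
P(still missing after 5) = (3/4)^5 = 0.2373.

0.237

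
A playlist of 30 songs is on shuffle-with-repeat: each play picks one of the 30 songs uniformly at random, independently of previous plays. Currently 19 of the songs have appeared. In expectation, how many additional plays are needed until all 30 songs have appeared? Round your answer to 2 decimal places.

The wait to go from k to k+1 distinct songs is geometric with mean 30/(30-k).
Sum over k = 19,...,29: E = 30/11 + 30/10 + 30/9 + ... + 30/2 + 30/1 = 90.596.

90.60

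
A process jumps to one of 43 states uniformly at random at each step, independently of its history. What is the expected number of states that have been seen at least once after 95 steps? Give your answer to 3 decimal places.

38.401

For each state, P(seen in 95 steps) = 1 - (42/43)^95 = 0.8931.
By linearity of expectation, E[distinct seen] = 43·(1 - (42/43)^95) = 38.4012.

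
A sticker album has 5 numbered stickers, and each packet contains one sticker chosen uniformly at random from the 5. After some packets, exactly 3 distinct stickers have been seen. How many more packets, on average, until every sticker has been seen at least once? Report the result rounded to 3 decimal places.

7.500

With k distinct stickers already seen, the next new one takes an expected 5/(5-k) packets.
Sum over k = 3,...,4: E = 5/2 + 5/1 = 7.5000.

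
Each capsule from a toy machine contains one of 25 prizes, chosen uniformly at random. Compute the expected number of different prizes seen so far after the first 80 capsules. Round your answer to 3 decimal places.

For each prize, P(seen in 80 capsules) = 1 - (24/25)^80 = 0.9618.
By linearity of expectation, E[distinct seen] = 25·(1 - (24/25)^80) = 24.0458.

24.046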